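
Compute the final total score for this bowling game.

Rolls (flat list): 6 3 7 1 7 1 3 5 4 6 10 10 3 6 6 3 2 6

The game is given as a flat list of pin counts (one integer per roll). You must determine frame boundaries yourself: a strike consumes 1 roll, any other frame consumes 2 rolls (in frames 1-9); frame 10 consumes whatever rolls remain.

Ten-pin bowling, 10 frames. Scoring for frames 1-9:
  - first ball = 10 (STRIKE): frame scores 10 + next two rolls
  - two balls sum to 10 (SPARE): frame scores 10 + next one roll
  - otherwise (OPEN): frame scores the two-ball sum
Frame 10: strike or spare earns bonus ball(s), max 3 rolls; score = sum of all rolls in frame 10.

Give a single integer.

Answer: 121

Derivation:
Frame 1: OPEN (6+3=9). Cumulative: 9
Frame 2: OPEN (7+1=8). Cumulative: 17
Frame 3: OPEN (7+1=8). Cumulative: 25
Frame 4: OPEN (3+5=8). Cumulative: 33
Frame 5: SPARE (4+6=10). 10 + next roll (10) = 20. Cumulative: 53
Frame 6: STRIKE. 10 + next two rolls (10+3) = 23. Cumulative: 76
Frame 7: STRIKE. 10 + next two rolls (3+6) = 19. Cumulative: 95
Frame 8: OPEN (3+6=9). Cumulative: 104
Frame 9: OPEN (6+3=9). Cumulative: 113
Frame 10: OPEN. Sum of all frame-10 rolls (2+6) = 8. Cumulative: 121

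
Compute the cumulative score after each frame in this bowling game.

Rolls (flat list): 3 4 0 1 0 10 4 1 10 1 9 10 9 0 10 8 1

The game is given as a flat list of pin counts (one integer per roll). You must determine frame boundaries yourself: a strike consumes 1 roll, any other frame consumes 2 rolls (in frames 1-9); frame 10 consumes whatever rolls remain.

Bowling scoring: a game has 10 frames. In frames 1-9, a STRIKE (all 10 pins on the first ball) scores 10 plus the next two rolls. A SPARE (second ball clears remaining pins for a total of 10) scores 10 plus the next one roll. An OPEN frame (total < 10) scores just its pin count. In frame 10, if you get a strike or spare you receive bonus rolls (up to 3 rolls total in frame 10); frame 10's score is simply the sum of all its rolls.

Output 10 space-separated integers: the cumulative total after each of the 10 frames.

Frame 1: OPEN (3+4=7). Cumulative: 7
Frame 2: OPEN (0+1=1). Cumulative: 8
Frame 3: SPARE (0+10=10). 10 + next roll (4) = 14. Cumulative: 22
Frame 4: OPEN (4+1=5). Cumulative: 27
Frame 5: STRIKE. 10 + next two rolls (1+9) = 20. Cumulative: 47
Frame 6: SPARE (1+9=10). 10 + next roll (10) = 20. Cumulative: 67
Frame 7: STRIKE. 10 + next two rolls (9+0) = 19. Cumulative: 86
Frame 8: OPEN (9+0=9). Cumulative: 95
Frame 9: STRIKE. 10 + next two rolls (8+1) = 19. Cumulative: 114
Frame 10: OPEN. Sum of all frame-10 rolls (8+1) = 9. Cumulative: 123

Answer: 7 8 22 27 47 67 86 95 114 123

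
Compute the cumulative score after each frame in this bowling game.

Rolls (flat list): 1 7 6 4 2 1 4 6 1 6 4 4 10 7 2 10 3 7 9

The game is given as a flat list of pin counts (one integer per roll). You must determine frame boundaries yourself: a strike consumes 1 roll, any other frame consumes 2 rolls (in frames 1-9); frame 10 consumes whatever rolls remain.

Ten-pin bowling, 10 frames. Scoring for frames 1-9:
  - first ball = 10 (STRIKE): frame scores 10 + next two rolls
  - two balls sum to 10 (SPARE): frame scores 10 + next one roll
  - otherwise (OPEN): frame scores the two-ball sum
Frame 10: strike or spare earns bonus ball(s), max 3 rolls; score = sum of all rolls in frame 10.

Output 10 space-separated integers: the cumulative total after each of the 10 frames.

Answer: 8 20 23 34 41 49 68 77 97 116

Derivation:
Frame 1: OPEN (1+7=8). Cumulative: 8
Frame 2: SPARE (6+4=10). 10 + next roll (2) = 12. Cumulative: 20
Frame 3: OPEN (2+1=3). Cumulative: 23
Frame 4: SPARE (4+6=10). 10 + next roll (1) = 11. Cumulative: 34
Frame 5: OPEN (1+6=7). Cumulative: 41
Frame 6: OPEN (4+4=8). Cumulative: 49
Frame 7: STRIKE. 10 + next two rolls (7+2) = 19. Cumulative: 68
Frame 8: OPEN (7+2=9). Cumulative: 77
Frame 9: STRIKE. 10 + next two rolls (3+7) = 20. Cumulative: 97
Frame 10: SPARE. Sum of all frame-10 rolls (3+7+9) = 19. Cumulative: 116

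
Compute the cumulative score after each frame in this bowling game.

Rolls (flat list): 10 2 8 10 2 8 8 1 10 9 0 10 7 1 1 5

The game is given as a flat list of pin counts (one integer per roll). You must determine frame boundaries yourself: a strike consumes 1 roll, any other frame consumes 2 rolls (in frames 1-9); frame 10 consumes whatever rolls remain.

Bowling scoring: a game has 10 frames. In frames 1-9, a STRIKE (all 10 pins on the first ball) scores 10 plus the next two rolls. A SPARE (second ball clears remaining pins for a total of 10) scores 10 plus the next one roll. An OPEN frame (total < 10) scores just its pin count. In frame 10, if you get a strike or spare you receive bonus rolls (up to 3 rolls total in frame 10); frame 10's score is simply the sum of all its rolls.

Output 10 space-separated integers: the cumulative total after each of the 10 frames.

Answer: 20 40 60 78 87 106 115 133 141 147

Derivation:
Frame 1: STRIKE. 10 + next two rolls (2+8) = 20. Cumulative: 20
Frame 2: SPARE (2+8=10). 10 + next roll (10) = 20. Cumulative: 40
Frame 3: STRIKE. 10 + next two rolls (2+8) = 20. Cumulative: 60
Frame 4: SPARE (2+8=10). 10 + next roll (8) = 18. Cumulative: 78
Frame 5: OPEN (8+1=9). Cumulative: 87
Frame 6: STRIKE. 10 + next two rolls (9+0) = 19. Cumulative: 106
Frame 7: OPEN (9+0=9). Cumulative: 115
Frame 8: STRIKE. 10 + next two rolls (7+1) = 18. Cumulative: 133
Frame 9: OPEN (7+1=8). Cumulative: 141
Frame 10: OPEN. Sum of all frame-10 rolls (1+5) = 6. Cumulative: 147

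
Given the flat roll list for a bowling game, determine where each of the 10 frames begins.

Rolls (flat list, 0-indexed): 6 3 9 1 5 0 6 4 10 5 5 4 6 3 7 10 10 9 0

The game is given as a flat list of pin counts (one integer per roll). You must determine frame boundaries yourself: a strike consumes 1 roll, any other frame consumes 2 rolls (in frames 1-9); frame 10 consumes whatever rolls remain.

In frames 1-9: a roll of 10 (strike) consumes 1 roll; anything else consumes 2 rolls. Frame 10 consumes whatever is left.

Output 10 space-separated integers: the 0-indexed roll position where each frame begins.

Frame 1 starts at roll index 0: rolls=6,3 (sum=9), consumes 2 rolls
Frame 2 starts at roll index 2: rolls=9,1 (sum=10), consumes 2 rolls
Frame 3 starts at roll index 4: rolls=5,0 (sum=5), consumes 2 rolls
Frame 4 starts at roll index 6: rolls=6,4 (sum=10), consumes 2 rolls
Frame 5 starts at roll index 8: roll=10 (strike), consumes 1 roll
Frame 6 starts at roll index 9: rolls=5,5 (sum=10), consumes 2 rolls
Frame 7 starts at roll index 11: rolls=4,6 (sum=10), consumes 2 rolls
Frame 8 starts at roll index 13: rolls=3,7 (sum=10), consumes 2 rolls
Frame 9 starts at roll index 15: roll=10 (strike), consumes 1 roll
Frame 10 starts at roll index 16: 3 remaining rolls

Answer: 0 2 4 6 8 9 11 13 15 16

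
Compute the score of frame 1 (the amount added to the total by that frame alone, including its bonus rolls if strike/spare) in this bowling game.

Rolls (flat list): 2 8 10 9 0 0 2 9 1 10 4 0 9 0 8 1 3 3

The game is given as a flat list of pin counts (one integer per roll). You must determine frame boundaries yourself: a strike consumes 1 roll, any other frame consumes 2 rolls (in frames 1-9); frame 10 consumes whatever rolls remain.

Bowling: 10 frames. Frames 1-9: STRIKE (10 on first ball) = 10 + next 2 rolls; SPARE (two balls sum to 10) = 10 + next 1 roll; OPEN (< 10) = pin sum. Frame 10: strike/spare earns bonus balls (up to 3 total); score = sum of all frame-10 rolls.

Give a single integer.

Answer: 20

Derivation:
Frame 1: SPARE (2+8=10). 10 + next roll (10) = 20. Cumulative: 20
Frame 2: STRIKE. 10 + next two rolls (9+0) = 19. Cumulative: 39
Frame 3: OPEN (9+0=9). Cumulative: 48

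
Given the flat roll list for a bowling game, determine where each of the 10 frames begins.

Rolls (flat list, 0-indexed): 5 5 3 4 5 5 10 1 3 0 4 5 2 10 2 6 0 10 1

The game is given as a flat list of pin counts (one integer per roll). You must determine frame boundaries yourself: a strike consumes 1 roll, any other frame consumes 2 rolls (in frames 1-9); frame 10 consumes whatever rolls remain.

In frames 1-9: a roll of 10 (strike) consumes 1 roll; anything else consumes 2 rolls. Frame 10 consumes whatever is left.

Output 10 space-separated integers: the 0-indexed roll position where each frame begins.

Answer: 0 2 4 6 7 9 11 13 14 16

Derivation:
Frame 1 starts at roll index 0: rolls=5,5 (sum=10), consumes 2 rolls
Frame 2 starts at roll index 2: rolls=3,4 (sum=7), consumes 2 rolls
Frame 3 starts at roll index 4: rolls=5,5 (sum=10), consumes 2 rolls
Frame 4 starts at roll index 6: roll=10 (strike), consumes 1 roll
Frame 5 starts at roll index 7: rolls=1,3 (sum=4), consumes 2 rolls
Frame 6 starts at roll index 9: rolls=0,4 (sum=4), consumes 2 rolls
Frame 7 starts at roll index 11: rolls=5,2 (sum=7), consumes 2 rolls
Frame 8 starts at roll index 13: roll=10 (strike), consumes 1 roll
Frame 9 starts at roll index 14: rolls=2,6 (sum=8), consumes 2 rolls
Frame 10 starts at roll index 16: 3 remaining rolls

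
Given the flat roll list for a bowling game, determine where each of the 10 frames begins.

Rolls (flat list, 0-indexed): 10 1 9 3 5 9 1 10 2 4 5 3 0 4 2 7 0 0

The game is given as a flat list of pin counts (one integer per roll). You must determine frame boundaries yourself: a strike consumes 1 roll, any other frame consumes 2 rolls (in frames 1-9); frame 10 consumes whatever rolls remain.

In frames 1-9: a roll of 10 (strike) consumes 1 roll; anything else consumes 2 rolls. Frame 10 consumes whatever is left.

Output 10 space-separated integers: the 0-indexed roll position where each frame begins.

Frame 1 starts at roll index 0: roll=10 (strike), consumes 1 roll
Frame 2 starts at roll index 1: rolls=1,9 (sum=10), consumes 2 rolls
Frame 3 starts at roll index 3: rolls=3,5 (sum=8), consumes 2 rolls
Frame 4 starts at roll index 5: rolls=9,1 (sum=10), consumes 2 rolls
Frame 5 starts at roll index 7: roll=10 (strike), consumes 1 roll
Frame 6 starts at roll index 8: rolls=2,4 (sum=6), consumes 2 rolls
Frame 7 starts at roll index 10: rolls=5,3 (sum=8), consumes 2 rolls
Frame 8 starts at roll index 12: rolls=0,4 (sum=4), consumes 2 rolls
Frame 9 starts at roll index 14: rolls=2,7 (sum=9), consumes 2 rolls
Frame 10 starts at roll index 16: 2 remaining rolls

Answer: 0 1 3 5 7 8 10 12 14 16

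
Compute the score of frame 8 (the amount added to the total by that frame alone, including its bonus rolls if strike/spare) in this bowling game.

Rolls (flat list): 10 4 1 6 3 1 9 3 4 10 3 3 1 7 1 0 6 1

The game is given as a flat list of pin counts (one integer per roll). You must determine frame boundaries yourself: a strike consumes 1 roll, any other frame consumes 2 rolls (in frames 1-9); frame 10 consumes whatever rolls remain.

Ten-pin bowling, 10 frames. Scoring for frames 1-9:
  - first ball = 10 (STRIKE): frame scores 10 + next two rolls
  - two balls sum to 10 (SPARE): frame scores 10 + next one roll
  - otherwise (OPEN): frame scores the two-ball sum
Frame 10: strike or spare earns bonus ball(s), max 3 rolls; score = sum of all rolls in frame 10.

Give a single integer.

Answer: 8

Derivation:
Frame 1: STRIKE. 10 + next two rolls (4+1) = 15. Cumulative: 15
Frame 2: OPEN (4+1=5). Cumulative: 20
Frame 3: OPEN (6+3=9). Cumulative: 29
Frame 4: SPARE (1+9=10). 10 + next roll (3) = 13. Cumulative: 42
Frame 5: OPEN (3+4=7). Cumulative: 49
Frame 6: STRIKE. 10 + next two rolls (3+3) = 16. Cumulative: 65
Frame 7: OPEN (3+3=6). Cumulative: 71
Frame 8: OPEN (1+7=8). Cumulative: 79
Frame 9: OPEN (1+0=1). Cumulative: 80
Frame 10: OPEN. Sum of all frame-10 rolls (6+1) = 7. Cumulative: 87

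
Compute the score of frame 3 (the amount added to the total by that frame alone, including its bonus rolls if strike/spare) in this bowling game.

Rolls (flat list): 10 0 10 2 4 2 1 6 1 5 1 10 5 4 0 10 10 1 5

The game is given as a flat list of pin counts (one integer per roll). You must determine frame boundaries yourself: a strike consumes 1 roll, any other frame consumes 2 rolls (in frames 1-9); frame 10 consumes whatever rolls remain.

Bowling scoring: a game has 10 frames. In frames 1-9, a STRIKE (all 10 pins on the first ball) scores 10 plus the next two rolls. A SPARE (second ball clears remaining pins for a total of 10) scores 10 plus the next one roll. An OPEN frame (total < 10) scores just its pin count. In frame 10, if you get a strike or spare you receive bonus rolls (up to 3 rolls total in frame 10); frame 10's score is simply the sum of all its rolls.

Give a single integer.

Frame 1: STRIKE. 10 + next two rolls (0+10) = 20. Cumulative: 20
Frame 2: SPARE (0+10=10). 10 + next roll (2) = 12. Cumulative: 32
Frame 3: OPEN (2+4=6). Cumulative: 38
Frame 4: OPEN (2+1=3). Cumulative: 41
Frame 5: OPEN (6+1=7). Cumulative: 48

Answer: 6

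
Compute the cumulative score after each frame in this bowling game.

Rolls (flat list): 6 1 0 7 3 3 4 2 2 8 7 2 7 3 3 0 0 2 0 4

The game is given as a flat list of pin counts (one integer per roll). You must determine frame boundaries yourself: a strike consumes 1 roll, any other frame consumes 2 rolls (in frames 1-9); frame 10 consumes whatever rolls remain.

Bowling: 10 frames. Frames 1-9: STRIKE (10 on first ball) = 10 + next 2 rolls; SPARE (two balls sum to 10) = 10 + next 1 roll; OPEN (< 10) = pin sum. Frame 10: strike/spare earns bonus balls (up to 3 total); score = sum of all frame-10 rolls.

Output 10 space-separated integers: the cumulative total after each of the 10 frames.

Answer: 7 14 20 26 43 52 65 68 70 74

Derivation:
Frame 1: OPEN (6+1=7). Cumulative: 7
Frame 2: OPEN (0+7=7). Cumulative: 14
Frame 3: OPEN (3+3=6). Cumulative: 20
Frame 4: OPEN (4+2=6). Cumulative: 26
Frame 5: SPARE (2+8=10). 10 + next roll (7) = 17. Cumulative: 43
Frame 6: OPEN (7+2=9). Cumulative: 52
Frame 7: SPARE (7+3=10). 10 + next roll (3) = 13. Cumulative: 65
Frame 8: OPEN (3+0=3). Cumulative: 68
Frame 9: OPEN (0+2=2). Cumulative: 70
Frame 10: OPEN. Sum of all frame-10 rolls (0+4) = 4. Cumulative: 74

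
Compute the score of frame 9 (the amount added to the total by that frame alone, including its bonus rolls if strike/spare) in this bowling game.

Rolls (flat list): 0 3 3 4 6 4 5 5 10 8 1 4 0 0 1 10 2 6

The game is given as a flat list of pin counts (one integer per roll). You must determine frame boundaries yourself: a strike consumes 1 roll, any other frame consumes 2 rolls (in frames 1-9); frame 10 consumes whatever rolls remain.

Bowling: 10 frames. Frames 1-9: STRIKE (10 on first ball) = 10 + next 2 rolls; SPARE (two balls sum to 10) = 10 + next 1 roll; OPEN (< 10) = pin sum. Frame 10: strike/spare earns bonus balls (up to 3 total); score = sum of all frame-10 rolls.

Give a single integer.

Answer: 18

Derivation:
Frame 1: OPEN (0+3=3). Cumulative: 3
Frame 2: OPEN (3+4=7). Cumulative: 10
Frame 3: SPARE (6+4=10). 10 + next roll (5) = 15. Cumulative: 25
Frame 4: SPARE (5+5=10). 10 + next roll (10) = 20. Cumulative: 45
Frame 5: STRIKE. 10 + next two rolls (8+1) = 19. Cumulative: 64
Frame 6: OPEN (8+1=9). Cumulative: 73
Frame 7: OPEN (4+0=4). Cumulative: 77
Frame 8: OPEN (0+1=1). Cumulative: 78
Frame 9: STRIKE. 10 + next two rolls (2+6) = 18. Cumulative: 96
Frame 10: OPEN. Sum of all frame-10 rolls (2+6) = 8. Cumulative: 104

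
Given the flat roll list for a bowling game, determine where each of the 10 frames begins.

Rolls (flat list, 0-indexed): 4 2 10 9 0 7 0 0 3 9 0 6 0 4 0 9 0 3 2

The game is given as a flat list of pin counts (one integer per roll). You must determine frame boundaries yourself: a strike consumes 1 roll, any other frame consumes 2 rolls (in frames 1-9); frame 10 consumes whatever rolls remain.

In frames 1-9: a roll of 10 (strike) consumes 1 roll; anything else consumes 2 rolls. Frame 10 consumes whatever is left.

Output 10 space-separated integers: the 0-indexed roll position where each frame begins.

Answer: 0 2 3 5 7 9 11 13 15 17

Derivation:
Frame 1 starts at roll index 0: rolls=4,2 (sum=6), consumes 2 rolls
Frame 2 starts at roll index 2: roll=10 (strike), consumes 1 roll
Frame 3 starts at roll index 3: rolls=9,0 (sum=9), consumes 2 rolls
Frame 4 starts at roll index 5: rolls=7,0 (sum=7), consumes 2 rolls
Frame 5 starts at roll index 7: rolls=0,3 (sum=3), consumes 2 rolls
Frame 6 starts at roll index 9: rolls=9,0 (sum=9), consumes 2 rolls
Frame 7 starts at roll index 11: rolls=6,0 (sum=6), consumes 2 rolls
Frame 8 starts at roll index 13: rolls=4,0 (sum=4), consumes 2 rolls
Frame 9 starts at roll index 15: rolls=9,0 (sum=9), consumes 2 rolls
Frame 10 starts at roll index 17: 2 remaining rolls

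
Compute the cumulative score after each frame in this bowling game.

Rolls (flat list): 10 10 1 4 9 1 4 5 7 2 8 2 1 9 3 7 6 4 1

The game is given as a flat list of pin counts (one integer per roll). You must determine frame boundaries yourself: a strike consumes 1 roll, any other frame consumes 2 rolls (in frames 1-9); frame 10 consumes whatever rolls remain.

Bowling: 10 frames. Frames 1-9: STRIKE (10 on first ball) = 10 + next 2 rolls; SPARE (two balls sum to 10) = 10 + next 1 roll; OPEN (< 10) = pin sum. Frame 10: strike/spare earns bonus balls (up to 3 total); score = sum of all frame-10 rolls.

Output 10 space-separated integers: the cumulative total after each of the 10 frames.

Frame 1: STRIKE. 10 + next two rolls (10+1) = 21. Cumulative: 21
Frame 2: STRIKE. 10 + next two rolls (1+4) = 15. Cumulative: 36
Frame 3: OPEN (1+4=5). Cumulative: 41
Frame 4: SPARE (9+1=10). 10 + next roll (4) = 14. Cumulative: 55
Frame 5: OPEN (4+5=9). Cumulative: 64
Frame 6: OPEN (7+2=9). Cumulative: 73
Frame 7: SPARE (8+2=10). 10 + next roll (1) = 11. Cumulative: 84
Frame 8: SPARE (1+9=10). 10 + next roll (3) = 13. Cumulative: 97
Frame 9: SPARE (3+7=10). 10 + next roll (6) = 16. Cumulative: 113
Frame 10: SPARE. Sum of all frame-10 rolls (6+4+1) = 11. Cumulative: 124

Answer: 21 36 41 55 64 73 84 97 113 124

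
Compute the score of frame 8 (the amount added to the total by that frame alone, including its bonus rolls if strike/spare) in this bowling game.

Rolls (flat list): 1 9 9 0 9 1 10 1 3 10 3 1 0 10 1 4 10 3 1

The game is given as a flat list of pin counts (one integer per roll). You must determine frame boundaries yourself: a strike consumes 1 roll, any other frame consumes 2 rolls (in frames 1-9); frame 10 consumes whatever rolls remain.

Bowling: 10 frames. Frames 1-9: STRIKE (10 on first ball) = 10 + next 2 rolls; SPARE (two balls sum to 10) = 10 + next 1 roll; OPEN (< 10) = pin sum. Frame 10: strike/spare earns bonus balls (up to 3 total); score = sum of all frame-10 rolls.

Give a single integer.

Answer: 11

Derivation:
Frame 1: SPARE (1+9=10). 10 + next roll (9) = 19. Cumulative: 19
Frame 2: OPEN (9+0=9). Cumulative: 28
Frame 3: SPARE (9+1=10). 10 + next roll (10) = 20. Cumulative: 48
Frame 4: STRIKE. 10 + next two rolls (1+3) = 14. Cumulative: 62
Frame 5: OPEN (1+3=4). Cumulative: 66
Frame 6: STRIKE. 10 + next two rolls (3+1) = 14. Cumulative: 80
Frame 7: OPEN (3+1=4). Cumulative: 84
Frame 8: SPARE (0+10=10). 10 + next roll (1) = 11. Cumulative: 95
Frame 9: OPEN (1+4=5). Cumulative: 100
Frame 10: STRIKE. Sum of all frame-10 rolls (10+3+1) = 14. Cumulative: 114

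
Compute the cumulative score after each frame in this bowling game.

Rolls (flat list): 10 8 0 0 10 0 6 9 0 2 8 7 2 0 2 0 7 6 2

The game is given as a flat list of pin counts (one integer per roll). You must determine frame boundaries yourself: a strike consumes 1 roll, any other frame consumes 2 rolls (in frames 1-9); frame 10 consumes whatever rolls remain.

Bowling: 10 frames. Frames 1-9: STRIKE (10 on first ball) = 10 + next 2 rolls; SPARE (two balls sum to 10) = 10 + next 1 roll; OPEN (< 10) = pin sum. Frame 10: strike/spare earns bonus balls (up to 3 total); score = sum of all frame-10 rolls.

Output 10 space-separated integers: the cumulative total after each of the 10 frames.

Frame 1: STRIKE. 10 + next two rolls (8+0) = 18. Cumulative: 18
Frame 2: OPEN (8+0=8). Cumulative: 26
Frame 3: SPARE (0+10=10). 10 + next roll (0) = 10. Cumulative: 36
Frame 4: OPEN (0+6=6). Cumulative: 42
Frame 5: OPEN (9+0=9). Cumulative: 51
Frame 6: SPARE (2+8=10). 10 + next roll (7) = 17. Cumulative: 68
Frame 7: OPEN (7+2=9). Cumulative: 77
Frame 8: OPEN (0+2=2). Cumulative: 79
Frame 9: OPEN (0+7=7). Cumulative: 86
Frame 10: OPEN. Sum of all frame-10 rolls (6+2) = 8. Cumulative: 94

Answer: 18 26 36 42 51 68 77 79 86 94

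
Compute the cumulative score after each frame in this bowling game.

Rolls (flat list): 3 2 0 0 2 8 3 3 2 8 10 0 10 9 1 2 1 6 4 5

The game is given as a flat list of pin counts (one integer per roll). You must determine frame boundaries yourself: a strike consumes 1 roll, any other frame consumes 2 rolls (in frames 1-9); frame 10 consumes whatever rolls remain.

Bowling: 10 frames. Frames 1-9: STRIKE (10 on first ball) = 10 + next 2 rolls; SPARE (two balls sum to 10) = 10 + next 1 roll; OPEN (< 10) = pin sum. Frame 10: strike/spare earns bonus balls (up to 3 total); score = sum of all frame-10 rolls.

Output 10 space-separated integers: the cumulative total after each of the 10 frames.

Answer: 5 5 18 24 44 64 83 95 98 113

Derivation:
Frame 1: OPEN (3+2=5). Cumulative: 5
Frame 2: OPEN (0+0=0). Cumulative: 5
Frame 3: SPARE (2+8=10). 10 + next roll (3) = 13. Cumulative: 18
Frame 4: OPEN (3+3=6). Cumulative: 24
Frame 5: SPARE (2+8=10). 10 + next roll (10) = 20. Cumulative: 44
Frame 6: STRIKE. 10 + next two rolls (0+10) = 20. Cumulative: 64
Frame 7: SPARE (0+10=10). 10 + next roll (9) = 19. Cumulative: 83
Frame 8: SPARE (9+1=10). 10 + next roll (2) = 12. Cumulative: 95
Frame 9: OPEN (2+1=3). Cumulative: 98
Frame 10: SPARE. Sum of all frame-10 rolls (6+4+5) = 15. Cumulative: 113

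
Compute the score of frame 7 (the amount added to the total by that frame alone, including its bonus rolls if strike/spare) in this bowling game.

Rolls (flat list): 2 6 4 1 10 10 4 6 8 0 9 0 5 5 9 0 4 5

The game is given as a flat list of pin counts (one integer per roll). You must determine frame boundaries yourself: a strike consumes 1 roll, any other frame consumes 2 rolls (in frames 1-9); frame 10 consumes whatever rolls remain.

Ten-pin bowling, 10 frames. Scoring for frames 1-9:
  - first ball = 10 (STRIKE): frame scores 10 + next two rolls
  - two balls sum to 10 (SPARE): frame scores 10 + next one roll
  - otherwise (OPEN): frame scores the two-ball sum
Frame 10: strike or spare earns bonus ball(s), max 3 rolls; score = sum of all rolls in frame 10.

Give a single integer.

Answer: 9

Derivation:
Frame 1: OPEN (2+6=8). Cumulative: 8
Frame 2: OPEN (4+1=5). Cumulative: 13
Frame 3: STRIKE. 10 + next two rolls (10+4) = 24. Cumulative: 37
Frame 4: STRIKE. 10 + next two rolls (4+6) = 20. Cumulative: 57
Frame 5: SPARE (4+6=10). 10 + next roll (8) = 18. Cumulative: 75
Frame 6: OPEN (8+0=8). Cumulative: 83
Frame 7: OPEN (9+0=9). Cumulative: 92
Frame 8: SPARE (5+5=10). 10 + next roll (9) = 19. Cumulative: 111
Frame 9: OPEN (9+0=9). Cumulative: 120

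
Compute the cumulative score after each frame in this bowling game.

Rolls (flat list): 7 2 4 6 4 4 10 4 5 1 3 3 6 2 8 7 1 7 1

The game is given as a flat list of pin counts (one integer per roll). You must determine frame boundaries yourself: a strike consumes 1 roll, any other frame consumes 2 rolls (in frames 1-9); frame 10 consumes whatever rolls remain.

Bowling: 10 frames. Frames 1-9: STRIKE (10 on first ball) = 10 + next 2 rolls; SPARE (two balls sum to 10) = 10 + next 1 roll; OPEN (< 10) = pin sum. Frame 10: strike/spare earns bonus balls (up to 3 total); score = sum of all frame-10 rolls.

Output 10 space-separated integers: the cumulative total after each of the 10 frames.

Frame 1: OPEN (7+2=9). Cumulative: 9
Frame 2: SPARE (4+6=10). 10 + next roll (4) = 14. Cumulative: 23
Frame 3: OPEN (4+4=8). Cumulative: 31
Frame 4: STRIKE. 10 + next two rolls (4+5) = 19. Cumulative: 50
Frame 5: OPEN (4+5=9). Cumulative: 59
Frame 6: OPEN (1+3=4). Cumulative: 63
Frame 7: OPEN (3+6=9). Cumulative: 72
Frame 8: SPARE (2+8=10). 10 + next roll (7) = 17. Cumulative: 89
Frame 9: OPEN (7+1=8). Cumulative: 97
Frame 10: OPEN. Sum of all frame-10 rolls (7+1) = 8. Cumulative: 105

Answer: 9 23 31 50 59 63 72 89 97 105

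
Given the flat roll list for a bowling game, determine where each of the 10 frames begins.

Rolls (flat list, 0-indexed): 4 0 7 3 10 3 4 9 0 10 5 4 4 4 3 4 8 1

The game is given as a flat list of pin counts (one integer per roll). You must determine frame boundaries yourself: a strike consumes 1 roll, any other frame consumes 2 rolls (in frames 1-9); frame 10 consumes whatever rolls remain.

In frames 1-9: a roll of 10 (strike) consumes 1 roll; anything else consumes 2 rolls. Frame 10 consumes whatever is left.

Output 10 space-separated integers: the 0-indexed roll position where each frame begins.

Answer: 0 2 4 5 7 9 10 12 14 16

Derivation:
Frame 1 starts at roll index 0: rolls=4,0 (sum=4), consumes 2 rolls
Frame 2 starts at roll index 2: rolls=7,3 (sum=10), consumes 2 rolls
Frame 3 starts at roll index 4: roll=10 (strike), consumes 1 roll
Frame 4 starts at roll index 5: rolls=3,4 (sum=7), consumes 2 rolls
Frame 5 starts at roll index 7: rolls=9,0 (sum=9), consumes 2 rolls
Frame 6 starts at roll index 9: roll=10 (strike), consumes 1 roll
Frame 7 starts at roll index 10: rolls=5,4 (sum=9), consumes 2 rolls
Frame 8 starts at roll index 12: rolls=4,4 (sum=8), consumes 2 rolls
Frame 9 starts at roll index 14: rolls=3,4 (sum=7), consumes 2 rolls
Frame 10 starts at roll index 16: 2 remaining rolls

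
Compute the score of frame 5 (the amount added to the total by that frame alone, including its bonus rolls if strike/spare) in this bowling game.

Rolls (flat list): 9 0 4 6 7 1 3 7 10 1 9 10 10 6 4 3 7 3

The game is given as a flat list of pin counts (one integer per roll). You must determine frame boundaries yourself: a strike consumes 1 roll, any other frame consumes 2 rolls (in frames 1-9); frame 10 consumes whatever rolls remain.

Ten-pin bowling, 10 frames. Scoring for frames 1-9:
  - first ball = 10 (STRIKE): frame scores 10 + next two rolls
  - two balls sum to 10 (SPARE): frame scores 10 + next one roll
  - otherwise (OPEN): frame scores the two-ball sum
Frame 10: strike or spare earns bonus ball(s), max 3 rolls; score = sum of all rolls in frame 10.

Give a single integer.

Answer: 20

Derivation:
Frame 1: OPEN (9+0=9). Cumulative: 9
Frame 2: SPARE (4+6=10). 10 + next roll (7) = 17. Cumulative: 26
Frame 3: OPEN (7+1=8). Cumulative: 34
Frame 4: SPARE (3+7=10). 10 + next roll (10) = 20. Cumulative: 54
Frame 5: STRIKE. 10 + next two rolls (1+9) = 20. Cumulative: 74
Frame 6: SPARE (1+9=10). 10 + next roll (10) = 20. Cumulative: 94
Frame 7: STRIKE. 10 + next two rolls (10+6) = 26. Cumulative: 120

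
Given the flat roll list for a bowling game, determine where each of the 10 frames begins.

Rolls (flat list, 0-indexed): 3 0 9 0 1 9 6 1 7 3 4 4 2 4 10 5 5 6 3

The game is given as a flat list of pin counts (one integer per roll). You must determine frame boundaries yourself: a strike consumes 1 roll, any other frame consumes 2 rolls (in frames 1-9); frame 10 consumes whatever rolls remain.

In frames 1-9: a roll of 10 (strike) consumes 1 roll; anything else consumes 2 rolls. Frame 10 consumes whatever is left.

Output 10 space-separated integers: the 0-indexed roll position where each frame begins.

Frame 1 starts at roll index 0: rolls=3,0 (sum=3), consumes 2 rolls
Frame 2 starts at roll index 2: rolls=9,0 (sum=9), consumes 2 rolls
Frame 3 starts at roll index 4: rolls=1,9 (sum=10), consumes 2 rolls
Frame 4 starts at roll index 6: rolls=6,1 (sum=7), consumes 2 rolls
Frame 5 starts at roll index 8: rolls=7,3 (sum=10), consumes 2 rolls
Frame 6 starts at roll index 10: rolls=4,4 (sum=8), consumes 2 rolls
Frame 7 starts at roll index 12: rolls=2,4 (sum=6), consumes 2 rolls
Frame 8 starts at roll index 14: roll=10 (strike), consumes 1 roll
Frame 9 starts at roll index 15: rolls=5,5 (sum=10), consumes 2 rolls
Frame 10 starts at roll index 17: 2 remaining rolls

Answer: 0 2 4 6 8 10 12 14 15 17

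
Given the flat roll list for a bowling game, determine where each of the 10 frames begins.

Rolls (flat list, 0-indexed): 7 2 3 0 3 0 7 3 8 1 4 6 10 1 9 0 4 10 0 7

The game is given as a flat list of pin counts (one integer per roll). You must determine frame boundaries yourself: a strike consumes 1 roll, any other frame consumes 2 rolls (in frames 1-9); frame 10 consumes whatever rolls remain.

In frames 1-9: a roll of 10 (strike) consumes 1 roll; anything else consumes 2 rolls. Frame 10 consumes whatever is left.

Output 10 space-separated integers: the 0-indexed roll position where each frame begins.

Answer: 0 2 4 6 8 10 12 13 15 17

Derivation:
Frame 1 starts at roll index 0: rolls=7,2 (sum=9), consumes 2 rolls
Frame 2 starts at roll index 2: rolls=3,0 (sum=3), consumes 2 rolls
Frame 3 starts at roll index 4: rolls=3,0 (sum=3), consumes 2 rolls
Frame 4 starts at roll index 6: rolls=7,3 (sum=10), consumes 2 rolls
Frame 5 starts at roll index 8: rolls=8,1 (sum=9), consumes 2 rolls
Frame 6 starts at roll index 10: rolls=4,6 (sum=10), consumes 2 rolls
Frame 7 starts at roll index 12: roll=10 (strike), consumes 1 roll
Frame 8 starts at roll index 13: rolls=1,9 (sum=10), consumes 2 rolls
Frame 9 starts at roll index 15: rolls=0,4 (sum=4), consumes 2 rolls
Frame 10 starts at roll index 17: 3 remaining rolls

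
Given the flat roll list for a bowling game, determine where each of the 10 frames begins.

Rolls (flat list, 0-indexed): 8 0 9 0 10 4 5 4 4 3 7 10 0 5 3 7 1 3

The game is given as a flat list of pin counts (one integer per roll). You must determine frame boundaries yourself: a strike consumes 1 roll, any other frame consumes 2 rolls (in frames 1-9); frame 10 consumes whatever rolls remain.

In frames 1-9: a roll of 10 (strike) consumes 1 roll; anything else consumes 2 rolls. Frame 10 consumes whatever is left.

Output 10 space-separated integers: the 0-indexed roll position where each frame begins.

Frame 1 starts at roll index 0: rolls=8,0 (sum=8), consumes 2 rolls
Frame 2 starts at roll index 2: rolls=9,0 (sum=9), consumes 2 rolls
Frame 3 starts at roll index 4: roll=10 (strike), consumes 1 roll
Frame 4 starts at roll index 5: rolls=4,5 (sum=9), consumes 2 rolls
Frame 5 starts at roll index 7: rolls=4,4 (sum=8), consumes 2 rolls
Frame 6 starts at roll index 9: rolls=3,7 (sum=10), consumes 2 rolls
Frame 7 starts at roll index 11: roll=10 (strike), consumes 1 roll
Frame 8 starts at roll index 12: rolls=0,5 (sum=5), consumes 2 rolls
Frame 9 starts at roll index 14: rolls=3,7 (sum=10), consumes 2 rolls
Frame 10 starts at roll index 16: 2 remaining rolls

Answer: 0 2 4 5 7 9 11 12 14 16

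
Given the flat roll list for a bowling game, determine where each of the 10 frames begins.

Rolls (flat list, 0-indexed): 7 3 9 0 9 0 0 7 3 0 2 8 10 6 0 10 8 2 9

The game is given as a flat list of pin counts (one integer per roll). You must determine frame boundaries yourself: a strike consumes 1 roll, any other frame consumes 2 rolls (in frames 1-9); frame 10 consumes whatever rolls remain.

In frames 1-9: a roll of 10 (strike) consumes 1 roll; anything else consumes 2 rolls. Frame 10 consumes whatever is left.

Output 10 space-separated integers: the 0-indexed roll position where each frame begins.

Frame 1 starts at roll index 0: rolls=7,3 (sum=10), consumes 2 rolls
Frame 2 starts at roll index 2: rolls=9,0 (sum=9), consumes 2 rolls
Frame 3 starts at roll index 4: rolls=9,0 (sum=9), consumes 2 rolls
Frame 4 starts at roll index 6: rolls=0,7 (sum=7), consumes 2 rolls
Frame 5 starts at roll index 8: rolls=3,0 (sum=3), consumes 2 rolls
Frame 6 starts at roll index 10: rolls=2,8 (sum=10), consumes 2 rolls
Frame 7 starts at roll index 12: roll=10 (strike), consumes 1 roll
Frame 8 starts at roll index 13: rolls=6,0 (sum=6), consumes 2 rolls
Frame 9 starts at roll index 15: roll=10 (strike), consumes 1 roll
Frame 10 starts at roll index 16: 3 remaining rolls

Answer: 0 2 4 6 8 10 12 13 15 16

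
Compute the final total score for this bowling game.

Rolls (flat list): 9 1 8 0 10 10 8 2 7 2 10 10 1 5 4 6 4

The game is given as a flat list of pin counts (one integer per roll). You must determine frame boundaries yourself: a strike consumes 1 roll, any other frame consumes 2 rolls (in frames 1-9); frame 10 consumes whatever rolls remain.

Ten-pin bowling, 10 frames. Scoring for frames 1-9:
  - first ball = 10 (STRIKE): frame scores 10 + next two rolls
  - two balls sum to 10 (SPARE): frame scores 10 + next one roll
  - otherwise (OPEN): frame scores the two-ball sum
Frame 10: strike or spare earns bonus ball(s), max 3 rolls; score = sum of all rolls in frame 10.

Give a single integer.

Answer: 157

Derivation:
Frame 1: SPARE (9+1=10). 10 + next roll (8) = 18. Cumulative: 18
Frame 2: OPEN (8+0=8). Cumulative: 26
Frame 3: STRIKE. 10 + next two rolls (10+8) = 28. Cumulative: 54
Frame 4: STRIKE. 10 + next two rolls (8+2) = 20. Cumulative: 74
Frame 5: SPARE (8+2=10). 10 + next roll (7) = 17. Cumulative: 91
Frame 6: OPEN (7+2=9). Cumulative: 100
Frame 7: STRIKE. 10 + next two rolls (10+1) = 21. Cumulative: 121
Frame 8: STRIKE. 10 + next two rolls (1+5) = 16. Cumulative: 137
Frame 9: OPEN (1+5=6). Cumulative: 143
Frame 10: SPARE. Sum of all frame-10 rolls (4+6+4) = 14. Cumulative: 157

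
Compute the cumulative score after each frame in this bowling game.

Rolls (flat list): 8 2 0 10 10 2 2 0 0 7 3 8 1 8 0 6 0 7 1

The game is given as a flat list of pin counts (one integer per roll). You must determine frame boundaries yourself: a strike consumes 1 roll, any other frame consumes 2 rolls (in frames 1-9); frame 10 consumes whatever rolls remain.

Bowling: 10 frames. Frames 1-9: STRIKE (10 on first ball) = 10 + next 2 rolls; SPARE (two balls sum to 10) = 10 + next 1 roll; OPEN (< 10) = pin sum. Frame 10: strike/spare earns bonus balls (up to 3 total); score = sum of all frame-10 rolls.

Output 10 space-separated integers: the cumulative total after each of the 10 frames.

Frame 1: SPARE (8+2=10). 10 + next roll (0) = 10. Cumulative: 10
Frame 2: SPARE (0+10=10). 10 + next roll (10) = 20. Cumulative: 30
Frame 3: STRIKE. 10 + next two rolls (2+2) = 14. Cumulative: 44
Frame 4: OPEN (2+2=4). Cumulative: 48
Frame 5: OPEN (0+0=0). Cumulative: 48
Frame 6: SPARE (7+3=10). 10 + next roll (8) = 18. Cumulative: 66
Frame 7: OPEN (8+1=9). Cumulative: 75
Frame 8: OPEN (8+0=8). Cumulative: 83
Frame 9: OPEN (6+0=6). Cumulative: 89
Frame 10: OPEN. Sum of all frame-10 rolls (7+1) = 8. Cumulative: 97

Answer: 10 30 44 48 48 66 75 83 89 97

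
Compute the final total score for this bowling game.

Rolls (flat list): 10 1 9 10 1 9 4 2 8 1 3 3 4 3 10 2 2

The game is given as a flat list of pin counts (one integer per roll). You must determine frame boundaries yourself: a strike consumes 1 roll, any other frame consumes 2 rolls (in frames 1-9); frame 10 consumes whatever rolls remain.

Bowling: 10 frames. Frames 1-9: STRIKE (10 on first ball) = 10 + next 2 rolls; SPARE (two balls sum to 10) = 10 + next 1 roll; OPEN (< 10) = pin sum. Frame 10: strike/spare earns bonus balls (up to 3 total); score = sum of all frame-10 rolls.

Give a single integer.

Frame 1: STRIKE. 10 + next two rolls (1+9) = 20. Cumulative: 20
Frame 2: SPARE (1+9=10). 10 + next roll (10) = 20. Cumulative: 40
Frame 3: STRIKE. 10 + next two rolls (1+9) = 20. Cumulative: 60
Frame 4: SPARE (1+9=10). 10 + next roll (4) = 14. Cumulative: 74
Frame 5: OPEN (4+2=6). Cumulative: 80
Frame 6: OPEN (8+1=9). Cumulative: 89
Frame 7: OPEN (3+3=6). Cumulative: 95
Frame 8: OPEN (4+3=7). Cumulative: 102
Frame 9: STRIKE. 10 + next two rolls (2+2) = 14. Cumulative: 116
Frame 10: OPEN. Sum of all frame-10 rolls (2+2) = 4. Cumulative: 120

Answer: 120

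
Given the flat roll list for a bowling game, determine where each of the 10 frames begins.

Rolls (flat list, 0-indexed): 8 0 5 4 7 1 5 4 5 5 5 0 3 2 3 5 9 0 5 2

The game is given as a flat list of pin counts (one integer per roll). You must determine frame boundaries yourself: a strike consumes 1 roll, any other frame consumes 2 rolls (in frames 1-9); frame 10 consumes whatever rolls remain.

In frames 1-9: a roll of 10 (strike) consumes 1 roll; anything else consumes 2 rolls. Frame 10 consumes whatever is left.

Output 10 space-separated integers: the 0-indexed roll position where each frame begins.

Answer: 0 2 4 6 8 10 12 14 16 18

Derivation:
Frame 1 starts at roll index 0: rolls=8,0 (sum=8), consumes 2 rolls
Frame 2 starts at roll index 2: rolls=5,4 (sum=9), consumes 2 rolls
Frame 3 starts at roll index 4: rolls=7,1 (sum=8), consumes 2 rolls
Frame 4 starts at roll index 6: rolls=5,4 (sum=9), consumes 2 rolls
Frame 5 starts at roll index 8: rolls=5,5 (sum=10), consumes 2 rolls
Frame 6 starts at roll index 10: rolls=5,0 (sum=5), consumes 2 rolls
Frame 7 starts at roll index 12: rolls=3,2 (sum=5), consumes 2 rolls
Frame 8 starts at roll index 14: rolls=3,5 (sum=8), consumes 2 rolls
Frame 9 starts at roll index 16: rolls=9,0 (sum=9), consumes 2 rolls
Frame 10 starts at roll index 18: 2 remaining rolls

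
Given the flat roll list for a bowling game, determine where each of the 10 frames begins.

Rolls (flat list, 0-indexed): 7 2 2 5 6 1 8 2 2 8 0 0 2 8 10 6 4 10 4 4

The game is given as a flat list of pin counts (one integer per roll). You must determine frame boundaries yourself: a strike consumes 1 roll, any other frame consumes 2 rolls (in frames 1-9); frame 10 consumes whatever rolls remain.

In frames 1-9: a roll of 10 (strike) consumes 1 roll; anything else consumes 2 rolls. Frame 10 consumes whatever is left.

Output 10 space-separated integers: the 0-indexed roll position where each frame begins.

Frame 1 starts at roll index 0: rolls=7,2 (sum=9), consumes 2 rolls
Frame 2 starts at roll index 2: rolls=2,5 (sum=7), consumes 2 rolls
Frame 3 starts at roll index 4: rolls=6,1 (sum=7), consumes 2 rolls
Frame 4 starts at roll index 6: rolls=8,2 (sum=10), consumes 2 rolls
Frame 5 starts at roll index 8: rolls=2,8 (sum=10), consumes 2 rolls
Frame 6 starts at roll index 10: rolls=0,0 (sum=0), consumes 2 rolls
Frame 7 starts at roll index 12: rolls=2,8 (sum=10), consumes 2 rolls
Frame 8 starts at roll index 14: roll=10 (strike), consumes 1 roll
Frame 9 starts at roll index 15: rolls=6,4 (sum=10), consumes 2 rolls
Frame 10 starts at roll index 17: 3 remaining rolls

Answer: 0 2 4 6 8 10 12 14 15 17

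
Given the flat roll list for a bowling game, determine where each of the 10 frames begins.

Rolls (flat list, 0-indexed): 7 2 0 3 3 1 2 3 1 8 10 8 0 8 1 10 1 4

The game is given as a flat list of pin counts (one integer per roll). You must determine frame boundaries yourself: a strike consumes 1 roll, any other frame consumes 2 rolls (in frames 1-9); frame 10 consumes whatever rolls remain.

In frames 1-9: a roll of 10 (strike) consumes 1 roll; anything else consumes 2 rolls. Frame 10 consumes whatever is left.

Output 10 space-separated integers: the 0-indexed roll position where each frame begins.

Frame 1 starts at roll index 0: rolls=7,2 (sum=9), consumes 2 rolls
Frame 2 starts at roll index 2: rolls=0,3 (sum=3), consumes 2 rolls
Frame 3 starts at roll index 4: rolls=3,1 (sum=4), consumes 2 rolls
Frame 4 starts at roll index 6: rolls=2,3 (sum=5), consumes 2 rolls
Frame 5 starts at roll index 8: rolls=1,8 (sum=9), consumes 2 rolls
Frame 6 starts at roll index 10: roll=10 (strike), consumes 1 roll
Frame 7 starts at roll index 11: rolls=8,0 (sum=8), consumes 2 rolls
Frame 8 starts at roll index 13: rolls=8,1 (sum=9), consumes 2 rolls
Frame 9 starts at roll index 15: roll=10 (strike), consumes 1 roll
Frame 10 starts at roll index 16: 2 remaining rolls

Answer: 0 2 4 6 8 10 11 13 15 16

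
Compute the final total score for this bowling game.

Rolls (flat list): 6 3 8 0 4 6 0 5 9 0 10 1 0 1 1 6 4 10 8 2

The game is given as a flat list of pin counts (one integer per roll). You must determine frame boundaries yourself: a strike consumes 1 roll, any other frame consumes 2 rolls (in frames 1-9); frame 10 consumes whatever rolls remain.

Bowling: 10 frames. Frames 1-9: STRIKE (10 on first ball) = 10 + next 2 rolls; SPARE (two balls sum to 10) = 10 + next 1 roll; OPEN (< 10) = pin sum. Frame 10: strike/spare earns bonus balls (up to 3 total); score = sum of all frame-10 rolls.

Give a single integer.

Frame 1: OPEN (6+3=9). Cumulative: 9
Frame 2: OPEN (8+0=8). Cumulative: 17
Frame 3: SPARE (4+6=10). 10 + next roll (0) = 10. Cumulative: 27
Frame 4: OPEN (0+5=5). Cumulative: 32
Frame 5: OPEN (9+0=9). Cumulative: 41
Frame 6: STRIKE. 10 + next two rolls (1+0) = 11. Cumulative: 52
Frame 7: OPEN (1+0=1). Cumulative: 53
Frame 8: OPEN (1+1=2). Cumulative: 55
Frame 9: SPARE (6+4=10). 10 + next roll (10) = 20. Cumulative: 75
Frame 10: STRIKE. Sum of all frame-10 rolls (10+8+2) = 20. Cumulative: 95

Answer: 95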